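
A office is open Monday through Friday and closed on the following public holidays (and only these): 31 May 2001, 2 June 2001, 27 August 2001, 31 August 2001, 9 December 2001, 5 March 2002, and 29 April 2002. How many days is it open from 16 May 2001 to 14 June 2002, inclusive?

278

16 May 2001 is a Wednesday.
From 16 May 2001 to 14 June 2002 is 395 days inclusive.
395 = 7 × 56 + 3, so there are 56 full weeks plus 3 extra days.
Each full week contributes 5 weekdays (Mon–Fri): 56 × 5 = 280.
The 3 extra days are Wednesday, Thursday, Friday — 3 of them qualify.
Total: 280 + 3 = 283.
Holidays: 31 May 2001 (Thu); 2 June 2001 (Sat); 27 August 2001 (Mon); 31 August 2001 (Fri); 9 December 2001 (Sun); 5 March 2002 (Tue); 29 April 2002 (Mon).
5 of the 7 holidays fall on weekdays; the rest are weekends and were already excluded.
Business days: 283 − 5 = 278.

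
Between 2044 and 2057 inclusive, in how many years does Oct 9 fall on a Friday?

Day of week of October 9 in each year:
2044: Sun, 2045: Mon, 2046: Tue, 2047: Wed, 2048: Fri ✓, 2049: Sat, 2050: Sun, 2051: Mon, 2052: Wed, 2053: Thu, 2054: Fri ✓, 2055: Sat, 2056: Mon, 2057: Tue
Fridays: 2048, 2054.

2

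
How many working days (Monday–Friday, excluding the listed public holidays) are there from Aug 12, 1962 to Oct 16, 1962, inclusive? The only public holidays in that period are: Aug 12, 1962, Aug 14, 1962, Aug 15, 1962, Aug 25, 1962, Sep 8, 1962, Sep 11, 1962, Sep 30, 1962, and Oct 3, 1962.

43

Aug 12, 1962 is a Sunday.
That's 66 days from start to end, counting both.
66 = 7 × 9 + 3, so there are 9 full weeks plus 3 extra days.
Each full week contributes 5 weekdays (Mon–Fri): 9 × 5 = 45.
The 3 extra days are Sunday, Monday, Tuesday — 2 of them qualify.
Total: 45 + 2 = 47.
Holidays: Aug 12, 1962 (Sun); Aug 14, 1962 (Tue); Aug 15, 1962 (Wed); Aug 25, 1962 (Sat); Sep 8, 1962 (Sat); Sep 11, 1962 (Tue); Sep 30, 1962 (Sun); Oct 3, 1962 (Wed).
4 of the 8 holidays fall on weekdays; the rest are weekends and were already excluded.
Business days: 47 − 4 = 43.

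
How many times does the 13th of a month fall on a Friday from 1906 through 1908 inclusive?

6

Friday-the-13ths by year:
1906: Apr, Jul
1907: Sep, Dec
1908: Mar, Nov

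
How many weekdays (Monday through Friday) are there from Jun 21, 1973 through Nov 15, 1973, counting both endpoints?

106

Jun 21, 1973 is a Thursday.
The range spans 148 days (inclusive of both endpoints).
148 = 7 × 21 + 1, so there are 21 full weeks plus 1 extra day.
Each full week contributes 5 weekdays (Mon–Fri): 21 × 5 = 105.
The 1 extra day is Thu — 1 of them qualifies.
Total: 105 + 1 = 106.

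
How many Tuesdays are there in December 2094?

December 1, 2094 is a Wednesday.
From December 1, 2094 to December 31, 2094 is 31 days inclusive.
31 = 7 × 4 + 3, so there are 4 full weeks plus 3 extra days.
Each full week contributes one Tuesday: 4 so far.
The 3 extra days are Wed, Thu, Fri — none qualify.
Total: 4 + 0 = 4.

4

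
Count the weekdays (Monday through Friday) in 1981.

261

Jan 1, 1981 is a Thursday.
That's 365 days from start to end, counting both.
365 = 7 × 52 + 1, so there are 52 full weeks plus 1 extra day.
Each full week contributes 5 weekdays (Mon–Fri): 52 × 5 = 260.
The 1 extra day is Thu — 1 of them qualifies.
Total: 260 + 1 = 261.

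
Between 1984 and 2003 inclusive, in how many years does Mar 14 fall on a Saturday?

3

Day of week of March 14 in each year:
1984: Wed, 1985: Thu, 1986: Fri, 1987: Sat ✓, 1988: Mon, 1989: Tue, 1990: Wed, 1991: Thu, 1992: Sat ✓, 1993: Sun, 1994: Mon, 1995: Tue, 1996: Thu, 1997: Fri, 1998: Sat ✓, 1999: Sun, 2000: Tue, 2001: Wed, 2002: Thu, 2003: Fri
Saturdays: 1987, 1992, 1998.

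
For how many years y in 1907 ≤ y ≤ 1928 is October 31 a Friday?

Day of week of October 31 in each year:
1907: Thu, 1908: Sat, 1909: Sun, 1910: Mon, 1911: Tue, 1912: Thu, 1913: Fri ✓, 1914: Sat, 1915: Sun, 1916: Tue, 1917: Wed, 1918: Thu, 1919: Fri ✓, 1920: Sun, 1921: Mon, 1922: Tue, 1923: Wed, 1924: Fri ✓, 1925: Sat, 1926: Sun, 1927: Mon, 1928: Wed
Fridays: 1913, 1919, 1924.

3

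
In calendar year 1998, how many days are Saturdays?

1998-01-01 is a Thursday.
From 1998-01-01 to 1998-12-31 is 365 days inclusive.
365 = 7 × 52 + 1, so there are 52 full weeks plus 1 extra day.
Each full week contributes one Saturday: 52 so far.
The 1 extra day is Thursday — none qualify.
Total: 52 + 0 = 52.

52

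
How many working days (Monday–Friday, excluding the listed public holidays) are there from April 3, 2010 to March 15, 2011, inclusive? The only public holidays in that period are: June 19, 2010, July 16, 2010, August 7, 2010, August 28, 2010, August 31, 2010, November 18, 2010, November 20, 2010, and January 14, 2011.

243

April 3, 2010 is a Saturday.
From April 3, 2010 to March 15, 2011 is 347 days inclusive.
347 = 7 × 49 + 4, so there are 49 full weeks plus 4 extra days.
Each full week contributes 5 weekdays (Mon–Fri): 49 × 5 = 245.
The 4 extra days are Saturday, Sunday, Monday, Tuesday — 2 of them qualify.
Total: 245 + 2 = 247.
Holidays: June 19, 2010 (Sat); July 16, 2010 (Fri); August 7, 2010 (Sat); August 28, 2010 (Sat); August 31, 2010 (Tue); November 18, 2010 (Thu); November 20, 2010 (Sat); January 14, 2011 (Fri).
4 of the 8 holidays fall on weekdays; the rest are weekends and were already excluded.
Business days: 247 − 4 = 243.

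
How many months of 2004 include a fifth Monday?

4

A month has five Mondays exactly when Monday falls within its first (length − 28) days.
Jan: 31 days, starts Thu → 5 of Thu, Fri, Sat
Feb: 29 days, starts Sun → 5 of Sun
Mar: 31 days, starts Mon → 5 of Mon, Tue, Wed ✓
Apr: 30 days, starts Thu → 5 of Thu, Fri
May: 31 days, starts Sat → 5 of Sat, Sun, Mon ✓
Jun: 30 days, starts Tue → 5 of Tue, Wed
Jul: 31 days, starts Thu → 5 of Thu, Fri, Sat
Aug: 31 days, starts Sun → 5 of Sun, Mon, Tue ✓
Sep: 30 days, starts Wed → 5 of Wed, Thu
Oct: 31 days, starts Fri → 5 of Fri, Sat, Sun
Nov: 30 days, starts Mon → 5 of Mon, Tue ✓
Dec: 31 days, starts Wed → 5 of Wed, Thu, Fri
Months with five Mondays: Mar, May, Aug, Nov.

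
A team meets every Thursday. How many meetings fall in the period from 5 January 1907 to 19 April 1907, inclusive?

5 January 1907 is a Saturday.
The range spans 105 days (inclusive of both endpoints).
105 = 7 × 15, so the span is exactly 15 full weeks.
Each full week contributes one Thursday: 15 so far.

15 Thursdays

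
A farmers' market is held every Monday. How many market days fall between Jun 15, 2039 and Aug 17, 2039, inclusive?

Jun 15, 2039 is a Wednesday.
From Jun 15, 2039 to Aug 17, 2039 is 64 days inclusive.
64 = 7 × 9 + 1, so there are 9 full weeks plus 1 extra day.
Each full week contributes one Monday: 9 so far.
The 1 extra day is Wednesday — none qualify.
Total: 9 + 0 = 9.

9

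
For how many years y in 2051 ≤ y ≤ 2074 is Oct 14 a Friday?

Day of week of October 14 in each year:
2051: Sat, 2052: Mon, 2053: Tue, 2054: Wed, 2055: Thu, 2056: Sat, 2057: Sun, 2058: Mon, 2059: Tue, 2060: Thu, 2061: Fri ✓, 2062: Sat, 2063: Sun, 2064: Tue, 2065: Wed, 2066: Thu, 2067: Fri ✓, 2068: Sun, 2069: Mon, 2070: Tue, 2071: Wed, 2072: Fri ✓, 2073: Sat, 2074: Sun
Fridays: 2061, 2067, 2072.

3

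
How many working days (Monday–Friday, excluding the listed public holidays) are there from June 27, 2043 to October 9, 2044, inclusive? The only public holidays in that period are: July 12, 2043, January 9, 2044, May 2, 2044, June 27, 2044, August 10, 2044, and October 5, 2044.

June 27, 2043 is a Saturday.
The range spans 471 days (inclusive of both endpoints).
471 = 7 × 67 + 2, so there are 67 full weeks plus 2 extra days.
Each full week contributes 5 weekdays (Mon–Fri): 67 × 5 = 335.
The 2 extra days are Sat, Sun — none qualify.
Total: 335 + 0 = 335.
Holidays: July 12, 2043 (Sun); January 9, 2044 (Sat); May 2, 2044 (Mon); June 27, 2044 (Mon); August 10, 2044 (Wed); October 5, 2044 (Wed).
4 of the 6 holidays fall on weekdays; the rest are weekends and were already excluded.
Business days: 335 − 4 = 331.

331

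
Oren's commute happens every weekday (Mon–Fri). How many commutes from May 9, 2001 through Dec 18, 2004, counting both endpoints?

943 weekdays

May 9, 2001 is a Wednesday.
That's 1320 days from start to end, counting both.
1320 = 7 × 188 + 4, so there are 188 full weeks plus 4 extra days.
Each full week contributes 5 weekdays (Mon–Fri): 188 × 5 = 940.
The 4 extra days are Wed, Thu, Fri, Sat — 3 of them qualify.
Total: 940 + 3 = 943.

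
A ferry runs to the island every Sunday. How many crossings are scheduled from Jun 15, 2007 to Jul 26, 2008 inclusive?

58

Jun 15, 2007 is a Friday.
The range spans 408 days (inclusive of both endpoints).
408 = 7 × 58 + 2, so there are 58 full weeks plus 2 extra days.
Each full week contributes one Sunday: 58 so far.
The 2 extra days are Fri, Sat — none qualify.
Total: 58 + 0 = 58.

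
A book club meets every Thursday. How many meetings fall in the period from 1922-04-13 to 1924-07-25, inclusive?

1922-04-13 is a Thursday.
The range spans 835 days (inclusive of both endpoints).
835 = 7 × 119 + 2, so there are 119 full weeks plus 2 extra days.
Each full week contributes one Thursday: 119 so far.
The 2 extra days are Thursday, Friday — 1 of them qualifies.
Total: 119 + 1 = 120.

120 Thursdays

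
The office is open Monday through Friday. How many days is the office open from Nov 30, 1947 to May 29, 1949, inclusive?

Nov 30, 1947 is a Sunday.
The range spans 547 days (inclusive of both endpoints).
547 = 7 × 78 + 1, so there are 78 full weeks plus 1 extra day.
Each full week contributes 5 weekdays (Mon–Fri): 78 × 5 = 390.
The 1 extra day is Sunday — none qualify.
Total: 390 + 0 = 390.

390 weekdays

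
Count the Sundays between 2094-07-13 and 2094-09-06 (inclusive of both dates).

8 Sundays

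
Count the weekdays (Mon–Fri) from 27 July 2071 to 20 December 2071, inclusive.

105 weekdays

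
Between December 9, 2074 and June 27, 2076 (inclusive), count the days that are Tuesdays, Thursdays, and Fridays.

243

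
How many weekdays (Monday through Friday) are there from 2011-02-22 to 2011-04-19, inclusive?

2011-02-22 is a Tuesday.
From 2011-02-22 to 2011-04-19 is 57 days inclusive.
57 = 7 × 8 + 1, so there are 8 full weeks plus 1 extra day.
Each full week contributes 5 weekdays (Mon–Fri): 8 × 5 = 40.
The 1 extra day is Tuesday — 1 of them qualifies.
Total: 40 + 1 = 41.

41 weekdays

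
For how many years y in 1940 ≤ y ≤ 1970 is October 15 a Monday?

4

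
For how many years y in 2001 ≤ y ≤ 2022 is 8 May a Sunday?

Day of week of May 8 in each year:
2001: Tue, 2002: Wed, 2003: Thu, 2004: Sat, 2005: Sun ✓, 2006: Mon, 2007: Tue, 2008: Thu, 2009: Fri, 2010: Sat, 2011: Sun ✓, 2012: Tue, 2013: Wed, 2014: Thu, 2015: Fri, 2016: Sun ✓, 2017: Mon, 2018: Tue, 2019: Wed, 2020: Fri, 2021: Sat, 2022: Sun ✓
Sundays: 2005, 2011, 2016, 2022.

4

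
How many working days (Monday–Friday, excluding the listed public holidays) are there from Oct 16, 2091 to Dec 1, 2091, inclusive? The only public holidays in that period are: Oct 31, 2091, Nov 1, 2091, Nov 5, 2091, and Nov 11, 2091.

31

Oct 16, 2091 is a Tuesday.
That's 47 days from start to end, counting both.
47 = 7 × 6 + 5, so there are 6 full weeks plus 5 extra days.
Each full week contributes 5 weekdays (Mon–Fri): 6 × 5 = 30.
The 5 extra days are Tuesday, Wednesday, Thursday, Friday, Saturday — 4 of them qualify.
Total: 30 + 4 = 34.
Holidays: Oct 31, 2091 (Wed); Nov 1, 2091 (Thu); Nov 5, 2091 (Mon); Nov 11, 2091 (Sun).
3 of the 4 holidays fall on weekdays; the rest are weekends and were already excluded.
Business days: 34 − 3 = 31.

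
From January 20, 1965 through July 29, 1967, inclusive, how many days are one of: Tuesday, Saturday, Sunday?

January 20, 1965 is a Wednesday.
The range spans 921 days (inclusive of both endpoints).
921 = 7 × 131 + 4, so there are 131 full weeks plus 4 extra days.
Each full week contributes 3 days from the set (Tue, Sat, Sun): 131 × 3 = 393.
The 4 extra days are Wed, Thu, Fri, Sat — 1 of them qualifies.
Total: 393 + 1 = 394.

394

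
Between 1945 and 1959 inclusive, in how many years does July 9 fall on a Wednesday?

3

Day of week of July 9 in each year:
1945: Mon, 1946: Tue, 1947: Wed ✓, 1948: Fri, 1949: Sat, 1950: Sun, 1951: Mon, 1952: Wed ✓, 1953: Thu, 1954: Fri, 1955: Sat, 1956: Mon, 1957: Tue, 1958: Wed ✓, 1959: Thu
Wednesdays: 1947, 1952, 1958.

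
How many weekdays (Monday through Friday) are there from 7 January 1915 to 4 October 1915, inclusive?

193 weekdays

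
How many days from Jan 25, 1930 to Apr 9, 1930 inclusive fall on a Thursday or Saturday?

Jan 25, 1930 is a Saturday.
That's 75 days from start to end, counting both.
75 = 7 × 10 + 5, so there are 10 full weeks plus 5 extra days.
Each full week contributes 2 days from the set (Thu, Sat): 10 × 2 = 20.
The 5 extra days are Sat, Sun, Mon, Tue, Wed — 1 of them qualifies.
Total: 20 + 1 = 21.

21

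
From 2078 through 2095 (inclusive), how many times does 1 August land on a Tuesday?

3

Day of week of August 1 in each year:
2078: Mon, 2079: Tue ✓, 2080: Thu, 2081: Fri, 2082: Sat, 2083: Sun, 2084: Tue ✓, 2085: Wed, 2086: Thu, 2087: Fri, 2088: Sun, 2089: Mon, 2090: Tue ✓, 2091: Wed, 2092: Fri, 2093: Sat, 2094: Sun, 2095: Mon
Tuesdays: 2079, 2084, 2090.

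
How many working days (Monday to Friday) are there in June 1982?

1982-06-01 is a Tuesday.
The range spans 30 days (inclusive of both endpoints).
30 = 7 × 4 + 2, so there are 4 full weeks plus 2 extra days.
Each full week contributes 5 weekdays (Mon–Fri): 4 × 5 = 20.
The 2 extra days are Tuesday, Wednesday — 2 of them qualify.
Total: 20 + 2 = 22.

22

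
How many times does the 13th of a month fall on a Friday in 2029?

2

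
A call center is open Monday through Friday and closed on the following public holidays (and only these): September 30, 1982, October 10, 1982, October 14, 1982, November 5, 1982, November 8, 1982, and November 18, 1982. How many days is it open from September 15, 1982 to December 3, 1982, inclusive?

53 working days

September 15, 1982 is a Wednesday.
That's 80 days from start to end, counting both.
80 = 7 × 11 + 3, so there are 11 full weeks plus 3 extra days.
Each full week contributes 5 weekdays (Mon–Fri): 11 × 5 = 55.
The 3 extra days are Wednesday, Thursday, Friday — 3 of them qualify.
Total: 55 + 3 = 58.
Holidays: September 30, 1982 (Thu); October 10, 1982 (Sun); October 14, 1982 (Thu); November 5, 1982 (Fri); November 8, 1982 (Mon); November 18, 1982 (Thu).
5 of the 6 holidays fall on weekdays; the rest are weekends and were already excluded.
Business days: 58 − 5 = 53.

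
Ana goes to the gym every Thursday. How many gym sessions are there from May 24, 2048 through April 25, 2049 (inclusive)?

48

May 24, 2048 is a Sunday.
The range spans 337 days (inclusive of both endpoints).
337 = 7 × 48 + 1, so there are 48 full weeks plus 1 extra day.
Each full week contributes one Thursday: 48 so far.
The 1 extra day is Sun — none qualify.
Total: 48 + 0 = 48.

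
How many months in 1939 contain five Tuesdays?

A month has five Tuesdays exactly when Tuesday falls within its first (length − 28) days.
Jan: 31 days, starts Sun → 5 of Sun, Mon, Tue ✓
Feb: 28 days, starts Wed → 5 of (none)
Mar: 31 days, starts Wed → 5 of Wed, Thu, Fri
Apr: 30 days, starts Sat → 5 of Sat, Sun
May: 31 days, starts Mon → 5 of Mon, Tue, Wed ✓
Jun: 30 days, starts Thu → 5 of Thu, Fri
Jul: 31 days, starts Sat → 5 of Sat, Sun, Mon
Aug: 31 days, starts Tue → 5 of Tue, Wed, Thu ✓
Sep: 30 days, starts Fri → 5 of Fri, Sat
Oct: 31 days, starts Sun → 5 of Sun, Mon, Tue ✓
Nov: 30 days, starts Wed → 5 of Wed, Thu
Dec: 31 days, starts Fri → 5 of Fri, Sat, Sun
Months with five Tuesdays: Jan, May, Aug, Oct.

4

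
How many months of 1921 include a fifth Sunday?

A month has five Sundays exactly when Sunday falls within its first (length − 28) days.
Jan: 31 days, starts Sat → 5 of Sat, Sun, Mon ✓
Feb: 28 days, starts Tue → 5 of (none)
Mar: 31 days, starts Tue → 5 of Tue, Wed, Thu
Apr: 30 days, starts Fri → 5 of Fri, Sat
May: 31 days, starts Sun → 5 of Sun, Mon, Tue ✓
Jun: 30 days, starts Wed → 5 of Wed, Thu
Jul: 31 days, starts Fri → 5 of Fri, Sat, Sun ✓
Aug: 31 days, starts Mon → 5 of Mon, Tue, Wed
Sep: 30 days, starts Thu → 5 of Thu, Fri
Oct: 31 days, starts Sat → 5 of Sat, Sun, Mon ✓
Nov: 30 days, starts Tue → 5 of Tue, Wed
Dec: 31 days, starts Thu → 5 of Thu, Fri, Sat
Months with five Sundays: Jan, May, Jul, Oct.

4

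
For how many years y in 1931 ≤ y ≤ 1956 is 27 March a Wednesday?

3

Day of week of March 27 in each year:
1931: Fri, 1932: Sun, 1933: Mon, 1934: Tue, 1935: Wed ✓, 1936: Fri, 1937: Sat, 1938: Sun, 1939: Mon, 1940: Wed ✓, 1941: Thu, 1942: Fri, 1943: Sat, 1944: Mon, 1945: Tue, 1946: Wed ✓, 1947: Thu, 1948: Sat, 1949: Sun, 1950: Mon, 1951: Tue, 1952: Thu, 1953: Fri, 1954: Sat, 1955: Sun, 1956: Tue
Wednesdays: 1935, 1940, 1946.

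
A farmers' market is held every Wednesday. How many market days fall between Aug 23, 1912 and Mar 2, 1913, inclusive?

27

Aug 23, 1912 is a Friday.
That's 192 days from start to end, counting both.
192 = 7 × 27 + 3, so there are 27 full weeks plus 3 extra days.
Each full week contributes one Wednesday: 27 so far.
The 3 extra days are Fri, Sat, Sun — none qualify.
Total: 27 + 0 = 27.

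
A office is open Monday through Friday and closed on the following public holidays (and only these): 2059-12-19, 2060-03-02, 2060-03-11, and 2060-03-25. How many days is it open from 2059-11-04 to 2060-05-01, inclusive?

2059-11-04 is a Tuesday.
The range spans 180 days (inclusive of both endpoints).
180 = 7 × 25 + 5, so there are 25 full weeks plus 5 extra days.
Each full week contributes 5 weekdays (Mon–Fri): 25 × 5 = 125.
The 5 extra days are Tuesday, Wednesday, Thursday, Friday, Saturday — 4 of them qualify.
Total: 125 + 4 = 129.
Holidays: 2059-12-19 (Fri); 2060-03-02 (Tue); 2060-03-11 (Thu); 2060-03-25 (Thu).
All 4 holidays fall on weekdays, so subtract 4.
Business days: 129 − 4 = 125.

125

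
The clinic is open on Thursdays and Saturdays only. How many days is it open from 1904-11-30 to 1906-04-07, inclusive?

142

1904-11-30 is a Wednesday.
That's 494 days from start to end, counting both.
494 = 7 × 70 + 4, so there are 70 full weeks plus 4 extra days.
Each full week contributes 2 days from the set (Thu, Sat): 70 × 2 = 140.
The 4 extra days are Wednesday, Thursday, Friday, Saturday — 2 of them qualify.
Total: 140 + 2 = 142.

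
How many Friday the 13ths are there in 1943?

1

The 13th falls on a Friday when the month's 13th has weekday Fri.
Jan 13 is Wed; Feb 13 is Sat; Mar 13 is Sat; Apr 13 is Tue; May 13 is Thu; Jun 13 is Sun; Jul 13 is Tue; Aug 13 is Fri ✓; Sep 13 is Mon; Oct 13 is Wed; Nov 13 is Sat; Dec 13 is Mon.
Friday the 13ths: Aug.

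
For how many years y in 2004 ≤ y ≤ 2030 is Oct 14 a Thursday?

Day of week of October 14 in each year:
2004: Thu ✓, 2005: Fri, 2006: Sat, 2007: Sun, 2008: Tue, 2009: Wed, 2010: Thu ✓, 2011: Fri, 2012: Sun, 2013: Mon, 2014: Tue, 2015: Wed, 2016: Fri, 2017: Sat, 2018: Sun, 2019: Mon, 2020: Wed, 2021: Thu ✓, 2022: Fri, 2023: Sat, 2024: Mon, 2025: Tue, 2026: Wed, 2027: Thu ✓, 2028: Sat, 2029: Sun, 2030: Mon
Thursdays: 2004, 2010, 2021, 2027.

4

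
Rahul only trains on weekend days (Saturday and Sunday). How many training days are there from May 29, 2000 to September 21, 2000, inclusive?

May 29, 2000 is a Monday.
The range spans 116 days (inclusive of both endpoints).
116 = 7 × 16 + 4, so there are 16 full weeks plus 4 extra days.
Each full week contributes 2 weekend days (Sat, Sun): 16 × 2 = 32.
The 4 extra days are Mon, Tue, Wed, Thu — none qualify.
Total: 32 + 0 = 32.

32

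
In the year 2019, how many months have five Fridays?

A month has five Fridays exactly when Friday falls within its first (length − 28) days.
Jan: 31 days, starts Tue → 5 of Tue, Wed, Thu
Feb: 28 days, starts Fri → 5 of (none)
Mar: 31 days, starts Fri → 5 of Fri, Sat, Sun ✓
Apr: 30 days, starts Mon → 5 of Mon, Tue
May: 31 days, starts Wed → 5 of Wed, Thu, Fri ✓
Jun: 30 days, starts Sat → 5 of Sat, Sun
Jul: 31 days, starts Mon → 5 of Mon, Tue, Wed
Aug: 31 days, starts Thu → 5 of Thu, Fri, Sat ✓
Sep: 30 days, starts Sun → 5 of Sun, Mon
Oct: 31 days, starts Tue → 5 of Tue, Wed, Thu
Nov: 30 days, starts Fri → 5 of Fri, Sat ✓
Dec: 31 days, starts Sun → 5 of Sun, Mon, Tue
Months with five Fridays: Mar, May, Aug, Nov.

4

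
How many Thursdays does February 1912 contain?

5

Feb 1, 1912 is a Thursday.
That's 29 days from start to end, counting both.
29 = 7 × 4 + 1, so there are 4 full weeks plus 1 extra day.
Each full week contributes one Thursday: 4 so far.
The 1 extra day is Thursday — 1 of them qualifies.
Total: 4 + 1 = 5.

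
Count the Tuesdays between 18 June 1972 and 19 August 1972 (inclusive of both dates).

9 Tuesdays

18 June 1972 is a Sunday.
The range spans 63 days (inclusive of both endpoints).
63 = 7 × 9, so the span is exactly 9 full weeks.
Each full week contributes one Tuesday: 9 so far.
Total: 9.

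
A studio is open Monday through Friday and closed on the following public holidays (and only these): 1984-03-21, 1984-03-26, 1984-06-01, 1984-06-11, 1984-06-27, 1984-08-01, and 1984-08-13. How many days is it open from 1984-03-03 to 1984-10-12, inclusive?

1984-03-03 is a Saturday.
From 1984-03-03 to 1984-10-12 is 224 days inclusive.
224 = 7 × 32, so the span is exactly 32 full weeks.
Each full week contributes 5 weekdays (Mon–Fri): 32 × 5 = 160.
Holidays: 1984-03-21 (Wed); 1984-03-26 (Mon); 1984-06-01 (Fri); 1984-06-11 (Mon); 1984-06-27 (Wed); 1984-08-01 (Wed); 1984-08-13 (Mon).
All 7 holidays fall on weekdays, so subtract 7.
Business days: 160 − 7 = 153.

153 business days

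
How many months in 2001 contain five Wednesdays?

A month has five Wednesdays exactly when Wednesday falls within its first (length − 28) days.
Jan: 31 days, starts Mon → 5 of Mon, Tue, Wed ✓
Feb: 28 days, starts Thu → 5 of (none)
Mar: 31 days, starts Thu → 5 of Thu, Fri, Sat
Apr: 30 days, starts Sun → 5 of Sun, Mon
May: 31 days, starts Tue → 5 of Tue, Wed, Thu ✓
Jun: 30 days, starts Fri → 5 of Fri, Sat
Jul: 31 days, starts Sun → 5 of Sun, Mon, Tue
Aug: 31 days, starts Wed → 5 of Wed, Thu, Fri ✓
Sep: 30 days, starts Sat → 5 of Sat, Sun
Oct: 31 days, starts Mon → 5 of Mon, Tue, Wed ✓
Nov: 30 days, starts Thu → 5 of Thu, Fri
Dec: 31 days, starts Sat → 5 of Sat, Sun, Mon
Months with five Wednesdays: Jan, May, Aug, Oct.

4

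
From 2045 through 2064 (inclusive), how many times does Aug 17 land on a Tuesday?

Day of week of August 17 in each year:
2045: Thu, 2046: Fri, 2047: Sat, 2048: Mon, 2049: Tue ✓, 2050: Wed, 2051: Thu, 2052: Sat, 2053: Sun, 2054: Mon, 2055: Tue ✓, 2056: Thu, 2057: Fri, 2058: Sat, 2059: Sun, 2060: Tue ✓, 2061: Wed, 2062: Thu, 2063: Fri, 2064: Sun
Tuesdays: 2049, 2055, 2060.

3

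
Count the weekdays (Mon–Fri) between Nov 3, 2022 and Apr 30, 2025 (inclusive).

Nov 3, 2022 is a Thursday.
The range spans 910 days (inclusive of both endpoints).
910 = 7 × 130, so the span is exactly 130 full weeks.
Each full week contributes 5 weekdays (Mon–Fri): 130 × 5 = 650.
Total: 650.

650 weekdays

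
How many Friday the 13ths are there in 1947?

The 13th falls on a Friday when the month's 13th has weekday Fri.
Jan 13 is Mon; Feb 13 is Thu; Mar 13 is Thu; Apr 13 is Sun; May 13 is Tue; Jun 13 is Fri ✓; Jul 13 is Sun; Aug 13 is Wed; Sep 13 is Sat; Oct 13 is Mon; Nov 13 is Thu; Dec 13 is Sat.
Friday the 13ths: Jun.

1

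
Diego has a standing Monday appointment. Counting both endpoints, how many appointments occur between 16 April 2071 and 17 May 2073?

109 Mondays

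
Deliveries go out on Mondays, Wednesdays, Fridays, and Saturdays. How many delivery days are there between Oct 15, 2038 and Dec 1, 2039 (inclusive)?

Oct 15, 2038 is a Friday.
That's 413 days from start to end, counting both.
413 = 7 × 59, so the span is exactly 59 full weeks.
Each full week contributes 4 days from the set (Mon, Wed, Fri, Sat): 59 × 4 = 236.
Total: 236.

236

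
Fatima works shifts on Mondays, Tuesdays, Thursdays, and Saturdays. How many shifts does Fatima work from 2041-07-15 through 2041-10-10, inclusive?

2041-07-15 is a Monday.
The range spans 88 days (inclusive of both endpoints).
88 = 7 × 12 + 4, so there are 12 full weeks plus 4 extra days.
Each full week contributes 4 days from the set (Mon, Tue, Thu, Sat): 12 × 4 = 48.
The 4 extra days are Mon, Tue, Wed, Thu — 3 of them qualify.
Total: 48 + 3 = 51.

51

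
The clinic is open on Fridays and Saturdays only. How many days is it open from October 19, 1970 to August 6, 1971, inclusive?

October 19, 1970 is a Monday.
From October 19, 1970 to August 6, 1971 is 292 days inclusive.
292 = 7 × 41 + 5, so there are 41 full weeks plus 5 extra days.
Each full week contributes 2 days from the set (Fri, Sat): 41 × 2 = 82.
The 5 extra days are Monday, Tuesday, Wednesday, Thursday, Friday — 1 of them qualifies.
Total: 82 + 1 = 83.

83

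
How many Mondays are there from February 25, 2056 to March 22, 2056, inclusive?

4 Mondays

February 25, 2056 is a Friday.
From February 25, 2056 to March 22, 2056 is 27 days inclusive.
27 = 7 × 3 + 6, so there are 3 full weeks plus 6 extra days.
Each full week contributes one Monday: 3 so far.
The 6 extra days are Fri, Sat, Sun, Mon, Tue, Wed — 1 of them qualifies.
Total: 3 + 1 = 4.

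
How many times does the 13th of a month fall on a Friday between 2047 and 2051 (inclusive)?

8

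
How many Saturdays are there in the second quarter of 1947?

13

Apr 1, 1947 is a Tuesday.
That's 91 days from start to end, counting both.
91 = 7 × 13, so the span is exactly 13 full weeks.
Each full week contributes one Saturday: 13 so far.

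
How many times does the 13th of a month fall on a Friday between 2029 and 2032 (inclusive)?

7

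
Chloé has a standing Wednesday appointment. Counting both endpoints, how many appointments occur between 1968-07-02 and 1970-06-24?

104 Wednesdays

1968-07-02 is a Tuesday.
That's 723 days from start to end, counting both.
723 = 7 × 103 + 2, so there are 103 full weeks plus 2 extra days.
Each full week contributes one Wednesday: 103 so far.
The 2 extra days are Tue, Wed — 1 of them qualifies.
Total: 103 + 1 = 104.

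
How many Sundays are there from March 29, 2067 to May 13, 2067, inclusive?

6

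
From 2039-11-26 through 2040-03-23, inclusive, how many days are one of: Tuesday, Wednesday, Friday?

2039-11-26 is a Saturday.
From 2039-11-26 to 2040-03-23 is 119 days inclusive.
119 = 7 × 17, so the span is exactly 17 full weeks.
Each full week contributes 3 days from the set (Tue, Wed, Fri): 17 × 3 = 51.

51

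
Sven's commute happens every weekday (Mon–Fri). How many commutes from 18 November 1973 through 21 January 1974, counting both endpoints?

46 weekdays

18 November 1973 is a Sunday.
From 18 November 1973 to 21 January 1974 is 65 days inclusive.
65 = 7 × 9 + 2, so there are 9 full weeks plus 2 extra days.
Each full week contributes 5 weekdays (Mon–Fri): 9 × 5 = 45.
The 2 extra days are Sunday, Monday — 1 of them qualifies.
Total: 45 + 1 = 46.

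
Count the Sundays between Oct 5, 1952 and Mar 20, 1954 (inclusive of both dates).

Oct 5, 1952 is a Sunday.
From Oct 5, 1952 to Mar 20, 1954 is 532 days inclusive.
532 = 7 × 76, so the span is exactly 76 full weeks.
Each full week contributes one Sunday: 76 so far.
Total: 76.

76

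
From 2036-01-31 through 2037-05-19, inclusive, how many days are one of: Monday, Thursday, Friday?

204

2036-01-31 is a Thursday.
From 2036-01-31 to 2037-05-19 is 475 days inclusive.
475 = 7 × 67 + 6, so there are 67 full weeks plus 6 extra days.
Each full week contributes 3 days from the set (Mon, Thu, Fri): 67 × 3 = 201.
The 6 extra days are Thursday, Friday, Saturday, Sunday, Monday, Tuesday — 3 of them qualify.
Total: 201 + 3 = 204.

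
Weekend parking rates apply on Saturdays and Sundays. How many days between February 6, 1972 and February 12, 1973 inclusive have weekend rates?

107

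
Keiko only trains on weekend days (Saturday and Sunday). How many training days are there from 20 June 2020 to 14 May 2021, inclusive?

94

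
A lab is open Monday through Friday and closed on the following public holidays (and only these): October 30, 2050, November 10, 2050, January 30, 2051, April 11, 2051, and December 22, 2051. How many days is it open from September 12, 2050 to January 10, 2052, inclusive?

344

September 12, 2050 is a Monday.
The range spans 486 days (inclusive of both endpoints).
486 = 7 × 69 + 3, so there are 69 full weeks plus 3 extra days.
Each full week contributes 5 weekdays (Mon–Fri): 69 × 5 = 345.
The 3 extra days are Monday, Tuesday, Wednesday — 3 of them qualify.
Total: 345 + 3 = 348.
Holidays: October 30, 2050 (Sun); November 10, 2050 (Thu); January 30, 2051 (Mon); April 11, 2051 (Tue); December 22, 2051 (Fri).
4 of the 5 holidays fall on weekdays; the rest are weekends and were already excluded.
Business days: 348 − 4 = 344.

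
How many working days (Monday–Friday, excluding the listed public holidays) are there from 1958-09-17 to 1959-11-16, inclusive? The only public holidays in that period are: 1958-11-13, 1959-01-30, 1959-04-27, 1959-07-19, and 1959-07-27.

1958-09-17 is a Wednesday.
From 1958-09-17 to 1959-11-16 is 426 days inclusive.
426 = 7 × 60 + 6, so there are 60 full weeks plus 6 extra days.
Each full week contributes 5 weekdays (Mon–Fri): 60 × 5 = 300.
The 6 extra days are Wed, Thu, Fri, Sat, Sun, Mon — 4 of them qualify.
Total: 300 + 4 = 304.
Holidays: 1958-11-13 (Thu); 1959-01-30 (Fri); 1959-04-27 (Mon); 1959-07-19 (Sun); 1959-07-27 (Mon).
4 of the 5 holidays fall on weekdays; the rest are weekends and were already excluded.
Business days: 304 − 4 = 300.

300 working days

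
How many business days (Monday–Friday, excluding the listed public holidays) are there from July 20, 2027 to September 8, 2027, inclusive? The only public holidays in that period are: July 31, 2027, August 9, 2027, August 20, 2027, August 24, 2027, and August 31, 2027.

33 business days

July 20, 2027 is a Tuesday.
The range spans 51 days (inclusive of both endpoints).
51 = 7 × 7 + 2, so there are 7 full weeks plus 2 extra days.
Each full week contributes 5 weekdays (Mon–Fri): 7 × 5 = 35.
The 2 extra days are Tue, Wed — 2 of them qualify.
Total: 35 + 2 = 37.
Holidays: July 31, 2027 (Sat); August 9, 2027 (Mon); August 20, 2027 (Fri); August 24, 2027 (Tue); August 31, 2027 (Tue).
4 of the 5 holidays fall on weekdays; the rest are weekends and were already excluded.
Business days: 37 − 4 = 33.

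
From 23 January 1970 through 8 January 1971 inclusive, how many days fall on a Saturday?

23 January 1970 is a Friday.
From 23 January 1970 to 8 January 1971 is 351 days inclusive.
351 = 7 × 50 + 1, so there are 50 full weeks plus 1 extra day.
Each full week contributes one Saturday: 50 so far.
The 1 extra day is Fri — none qualify.
Total: 50 + 0 = 50.

50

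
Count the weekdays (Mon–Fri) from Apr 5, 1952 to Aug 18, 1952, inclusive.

Apr 5, 1952 is a Saturday.
That's 136 days from start to end, counting both.
136 = 7 × 19 + 3, so there are 19 full weeks plus 3 extra days.
Each full week contributes 5 weekdays (Mon–Fri): 19 × 5 = 95.
The 3 extra days are Sat, Sun, Mon — 1 of them qualifies.
Total: 95 + 1 = 96.

96 weekdays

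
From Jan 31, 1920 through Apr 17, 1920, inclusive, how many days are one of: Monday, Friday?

Jan 31, 1920 is a Saturday.
The range spans 78 days (inclusive of both endpoints).
78 = 7 × 11 + 1, so there are 11 full weeks plus 1 extra day.
Each full week contributes 2 days from the set (Mon, Fri): 11 × 2 = 22.
The 1 extra day is Saturday — none qualify.
Total: 22 + 0 = 22.

22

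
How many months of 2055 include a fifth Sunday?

A month has five Sundays exactly when Sunday falls within its first (length − 28) days.
Jan: 31 days, starts Fri → 5 of Fri, Sat, Sun ✓
Feb: 28 days, starts Mon → 5 of (none)
Mar: 31 days, starts Mon → 5 of Mon, Tue, Wed
Apr: 30 days, starts Thu → 5 of Thu, Fri
May: 31 days, starts Sat → 5 of Sat, Sun, Mon ✓
Jun: 30 days, starts Tue → 5 of Tue, Wed
Jul: 31 days, starts Thu → 5 of Thu, Fri, Sat
Aug: 31 days, starts Sun → 5 of Sun, Mon, Tue ✓
Sep: 30 days, starts Wed → 5 of Wed, Thu
Oct: 31 days, starts Fri → 5 of Fri, Sat, Sun ✓
Nov: 30 days, starts Mon → 5 of Mon, Tue
Dec: 31 days, starts Wed → 5 of Wed, Thu, Fri
Months with five Sundays: Jan, May, Aug, Oct.

4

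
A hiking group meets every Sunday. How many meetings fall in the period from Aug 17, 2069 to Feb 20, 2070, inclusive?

27

Aug 17, 2069 is a Saturday.
From Aug 17, 2069 to Feb 20, 2070 is 188 days inclusive.
188 = 7 × 26 + 6, so there are 26 full weeks plus 6 extra days.
Each full week contributes one Sunday: 26 so far.
The 6 extra days are Sat, Sun, Mon, Tue, Wed, Thu — 1 of them qualifies.
Total: 26 + 1 = 27.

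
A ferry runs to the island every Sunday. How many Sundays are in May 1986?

May 1, 1986 is a Thursday.
That's 31 days from start to end, counting both.
31 = 7 × 4 + 3, so there are 4 full weeks plus 3 extra days.
Each full week contributes one Sunday: 4 so far.
The 3 extra days are Thu, Fri, Sat — none qualify.
Total: 4 + 0 = 4.

4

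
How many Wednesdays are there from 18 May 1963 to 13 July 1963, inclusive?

8 Wednesdays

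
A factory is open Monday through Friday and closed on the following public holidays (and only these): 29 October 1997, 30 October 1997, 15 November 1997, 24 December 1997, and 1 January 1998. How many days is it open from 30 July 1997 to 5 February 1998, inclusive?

133 working days

30 July 1997 is a Wednesday.
The range spans 191 days (inclusive of both endpoints).
191 = 7 × 27 + 2, so there are 27 full weeks plus 2 extra days.
Each full week contributes 5 weekdays (Mon–Fri): 27 × 5 = 135.
The 2 extra days are Wed, Thu — 2 of them qualify.
Total: 135 + 2 = 137.
Holidays: 29 October 1997 (Wed); 30 October 1997 (Thu); 15 November 1997 (Sat); 24 December 1997 (Wed); 1 January 1998 (Thu).
4 of the 5 holidays fall on weekdays; the rest are weekends and were already excluded.
Business days: 137 − 4 = 133.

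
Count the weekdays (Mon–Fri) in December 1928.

21

1928-12-01 is a Saturday.
The range spans 31 days (inclusive of both endpoints).
31 = 7 × 4 + 3, so there are 4 full weeks plus 3 extra days.
Each full week contributes 5 weekdays (Mon–Fri): 4 × 5 = 20.
The 3 extra days are Saturday, Sunday, Monday — 1 of them qualifies.
Total: 20 + 1 = 21.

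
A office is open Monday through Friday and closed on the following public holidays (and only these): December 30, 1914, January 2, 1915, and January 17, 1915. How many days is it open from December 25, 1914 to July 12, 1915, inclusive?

141

December 25, 1914 is a Friday.
The range spans 200 days (inclusive of both endpoints).
200 = 7 × 28 + 4, so there are 28 full weeks plus 4 extra days.
Each full week contributes 5 weekdays (Mon–Fri): 28 × 5 = 140.
The 4 extra days are Fri, Sat, Sun, Mon — 2 of them qualify.
Total: 140 + 2 = 142.
Holidays: December 30, 1914 (Wed); January 2, 1915 (Sat); January 17, 1915 (Sun).
1 of the 3 holidays fall on weekdays; the rest are weekends and were already excluded.
Business days: 142 − 1 = 141.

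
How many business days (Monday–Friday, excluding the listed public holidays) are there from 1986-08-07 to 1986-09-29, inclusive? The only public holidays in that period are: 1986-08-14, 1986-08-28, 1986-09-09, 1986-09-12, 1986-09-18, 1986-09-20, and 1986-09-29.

1986-08-07 is a Thursday.
The range spans 54 days (inclusive of both endpoints).
54 = 7 × 7 + 5, so there are 7 full weeks plus 5 extra days.
Each full week contributes 5 weekdays (Mon–Fri): 7 × 5 = 35.
The 5 extra days are Thursday, Friday, Saturday, Sunday, Monday — 3 of them qualify.
Total: 35 + 3 = 38.
Holidays: 1986-08-14 (Thu); 1986-08-28 (Thu); 1986-09-09 (Tue); 1986-09-12 (Fri); 1986-09-18 (Thu); 1986-09-20 (Sat); 1986-09-29 (Mon).
6 of the 7 holidays fall on weekdays; the rest are weekends and were already excluded.
Business days: 38 − 6 = 32.

32 business days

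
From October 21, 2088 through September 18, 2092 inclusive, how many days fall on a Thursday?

205

October 21, 2088 is a Thursday.
That's 1429 days from start to end, counting both.
1429 = 7 × 204 + 1, so there are 204 full weeks plus 1 extra day.
Each full week contributes one Thursday: 204 so far.
The 1 extra day is Thu — 1 of them qualifies.
Total: 204 + 1 = 205.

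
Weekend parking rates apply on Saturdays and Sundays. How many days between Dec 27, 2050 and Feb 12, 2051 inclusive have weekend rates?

Dec 27, 2050 is a Tuesday.
From Dec 27, 2050 to Feb 12, 2051 is 48 days inclusive.
48 = 7 × 6 + 6, so there are 6 full weeks plus 6 extra days.
Each full week contributes 2 weekend days (Sat, Sun): 6 × 2 = 12.
The 6 extra days are Tuesday, Wednesday, Thursday, Friday, Saturday, Sunday — 2 of them qualify.
Total: 12 + 2 = 14.

14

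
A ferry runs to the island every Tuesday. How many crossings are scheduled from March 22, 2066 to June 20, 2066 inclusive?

March 22, 2066 is a Monday.
The range spans 91 days (inclusive of both endpoints).
91 = 7 × 13, so the span is exactly 13 full weeks.
Each full week contributes one Tuesday: 13 so far.
Total: 13.

13 Tuesdays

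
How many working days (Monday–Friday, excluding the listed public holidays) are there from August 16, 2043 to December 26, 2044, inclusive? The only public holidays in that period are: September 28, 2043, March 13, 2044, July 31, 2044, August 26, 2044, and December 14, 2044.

353 working days

August 16, 2043 is a Sunday.
From August 16, 2043 to December 26, 2044 is 499 days inclusive.
499 = 7 × 71 + 2, so there are 71 full weeks plus 2 extra days.
Each full week contributes 5 weekdays (Mon–Fri): 71 × 5 = 355.
The 2 extra days are Sun, Mon — 1 of them qualifies.
Total: 355 + 1 = 356.
Holidays: September 28, 2043 (Mon); March 13, 2044 (Sun); July 31, 2044 (Sun); August 26, 2044 (Fri); December 14, 2044 (Wed).
3 of the 5 holidays fall on weekdays; the rest are weekends and were already excluded.
Business days: 356 − 3 = 353.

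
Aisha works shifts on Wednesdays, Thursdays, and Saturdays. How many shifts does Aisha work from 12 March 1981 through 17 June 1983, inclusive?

355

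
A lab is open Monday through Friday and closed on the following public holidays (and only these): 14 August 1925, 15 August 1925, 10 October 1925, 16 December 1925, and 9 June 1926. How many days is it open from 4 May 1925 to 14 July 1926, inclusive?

310

4 May 1925 is a Monday.
The range spans 437 days (inclusive of both endpoints).
437 = 7 × 62 + 3, so there are 62 full weeks plus 3 extra days.
Each full week contributes 5 weekdays (Mon–Fri): 62 × 5 = 310.
The 3 extra days are Mon, Tue, Wed — 3 of them qualify.
Total: 310 + 3 = 313.
Holidays: 14 August 1925 (Fri); 15 August 1925 (Sat); 10 October 1925 (Sat); 16 December 1925 (Wed); 9 June 1926 (Wed).
3 of the 5 holidays fall on weekdays; the rest are weekends and were already excluded.
Business days: 313 − 3 = 310.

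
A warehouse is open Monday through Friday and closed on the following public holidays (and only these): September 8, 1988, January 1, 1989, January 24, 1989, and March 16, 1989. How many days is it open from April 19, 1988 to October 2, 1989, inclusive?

377

April 19, 1988 is a Tuesday.
That's 532 days from start to end, counting both.
532 = 7 × 76, so the span is exactly 76 full weeks.
Each full week contributes 5 weekdays (Mon–Fri): 76 × 5 = 380.
Total: 380.
Holidays: September 8, 1988 (Thu); January 1, 1989 (Sun); January 24, 1989 (Tue); March 16, 1989 (Thu).
3 of the 4 holidays fall on weekdays; the rest are weekends and were already excluded.
Business days: 380 − 3 = 377.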